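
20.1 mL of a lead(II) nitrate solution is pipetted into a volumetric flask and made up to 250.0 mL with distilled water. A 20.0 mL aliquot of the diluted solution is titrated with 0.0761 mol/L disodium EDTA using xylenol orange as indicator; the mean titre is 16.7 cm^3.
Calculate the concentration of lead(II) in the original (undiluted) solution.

Pb^2+ + EDTA^4- → [Pb(EDTA)]^2-
n(EDTA) = 0.0167 × 0.0761 = 1.27 × 10^-3 mol
n(Pb2+) in the aliquot = 1.27 × 10^-3 mol (1:1 ratio)
[Pb2+]_dilute = 1.27 × 10^-3 / 0.0200 = 0.0635 mol/L
Dilution factor = 250.0 / 20.1 = 12.44
[Pb2+]_stock = 0.0635 × 12.44 = 0.790 mol/L

0.790 mol/L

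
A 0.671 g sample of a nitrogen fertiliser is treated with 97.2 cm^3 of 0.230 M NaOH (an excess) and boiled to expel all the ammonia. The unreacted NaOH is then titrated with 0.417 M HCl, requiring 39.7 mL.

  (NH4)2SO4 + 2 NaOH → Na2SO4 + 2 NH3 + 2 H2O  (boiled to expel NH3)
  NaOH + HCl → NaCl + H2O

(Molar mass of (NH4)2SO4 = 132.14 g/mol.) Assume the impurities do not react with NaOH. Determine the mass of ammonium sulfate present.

n(NaOH) added = 0.0972 × 0.230 = 0.0224 mol
n(HCl) used in back-titration = 0.0397 × 0.417 = 0.0166 mol
n(NaOH) left over = 0.0166 mol (1:1 ratio)
n(NaOH) consumed by analyte = 0.0224 − 0.0166 = 5.80 × 10^-3 mol
From the 1:2 ratio, n((NH4)2SO4) = 1/2 × 5.80 × 10^-3 = 2.90 × 10^-3 mol
mass of (NH4)2SO4 = 2.90 × 10^-3 × 132.14 = 0.383 g

0.383 g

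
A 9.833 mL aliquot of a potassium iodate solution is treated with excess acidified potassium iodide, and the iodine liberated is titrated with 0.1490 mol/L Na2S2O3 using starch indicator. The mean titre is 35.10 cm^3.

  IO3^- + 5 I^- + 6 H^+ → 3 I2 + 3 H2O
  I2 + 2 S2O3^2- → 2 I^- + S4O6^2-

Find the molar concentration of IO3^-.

n(S2O3^2-) = 0.03510 × 0.1490 = 5.230 × 10^-3 mol
n(I2) = n(S2O3^2-)/2 = 2.615 × 10^-3 mol
From the 1:3 ratio, n(IO3^-) in the aliquot = 1/3 × 2.615 × 10^-3 = 8.716 × 10^-4 mol
[IO3^-] = 8.716 × 10^-4 / 0.009833 = 0.08865 mol/L

0.08865 mol/L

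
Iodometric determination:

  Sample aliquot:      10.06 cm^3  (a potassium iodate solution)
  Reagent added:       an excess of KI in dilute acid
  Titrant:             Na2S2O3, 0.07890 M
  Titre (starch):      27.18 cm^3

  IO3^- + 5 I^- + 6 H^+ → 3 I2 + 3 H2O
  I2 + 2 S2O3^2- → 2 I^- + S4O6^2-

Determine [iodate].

n(S2O3^2-) = 0.02718 × 0.07890 = 2.145 × 10^-3 mol
n(I2) = n(S2O3^2-)/2 = 1.072 × 10^-3 mol
From the 1:3 ratio, n(IO3^-) in the aliquot = 1/3 × 1.072 × 10^-3 = 3.574 × 10^-4 mol
[IO3^-] = 3.574 × 10^-4 / 0.01006 = 0.03553 mol/L

0.03553 M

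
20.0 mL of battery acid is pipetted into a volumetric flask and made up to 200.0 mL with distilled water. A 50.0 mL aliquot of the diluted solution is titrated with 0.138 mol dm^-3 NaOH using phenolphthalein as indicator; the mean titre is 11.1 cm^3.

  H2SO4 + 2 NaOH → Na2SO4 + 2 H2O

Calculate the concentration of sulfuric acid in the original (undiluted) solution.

0.153 mol/L

n(NaOH) = 0.0111 × 0.138 = 1.53 × 10^-3 mol
From the 1:2 ratio, n(H2SO4) in the aliquot = 1/2 × 1.53 × 10^-3 = 7.66 × 10^-4 mol
[H2SO4]_dilute = 7.66 × 10^-4 / 0.0500 = 0.0153 mol/L
Dilution factor = 200.0 / 20.0 = 10.00
[H2SO4]_stock = 0.0153 × 10.00 = 0.153 mol/L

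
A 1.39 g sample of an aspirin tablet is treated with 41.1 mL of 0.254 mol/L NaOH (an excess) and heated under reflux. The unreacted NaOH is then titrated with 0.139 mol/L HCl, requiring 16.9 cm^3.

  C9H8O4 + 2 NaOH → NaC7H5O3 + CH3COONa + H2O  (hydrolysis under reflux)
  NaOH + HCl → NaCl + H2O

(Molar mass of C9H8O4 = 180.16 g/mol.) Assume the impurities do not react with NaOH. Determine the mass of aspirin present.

n(NaOH) added = 0.0411 × 0.254 = 0.0104 mol
n(HCl) used in back-titration = 0.0169 × 0.139 = 2.35 × 10^-3 mol
n(NaOH) left over = 2.35 × 10^-3 mol (1:1 ratio)
n(NaOH) consumed by analyte = 0.0104 − 2.35 × 10^-3 = 8.09 × 10^-3 mol
From the 1:2 ratio, n(C9H8O4) = 1/2 × 8.09 × 10^-3 = 4.05 × 10^-3 mol
mass of C9H8O4 = 4.05 × 10^-3 × 180.16 = 0.729 g

0.729 g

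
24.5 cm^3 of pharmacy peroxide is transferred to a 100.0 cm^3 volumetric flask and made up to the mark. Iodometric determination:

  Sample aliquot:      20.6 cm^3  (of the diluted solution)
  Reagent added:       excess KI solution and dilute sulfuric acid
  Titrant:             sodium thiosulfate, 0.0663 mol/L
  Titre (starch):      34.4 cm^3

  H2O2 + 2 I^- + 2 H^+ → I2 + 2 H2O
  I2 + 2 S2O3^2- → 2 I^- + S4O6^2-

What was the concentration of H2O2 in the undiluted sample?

0.226 mol/L

n(S2O3^2-) = 0.0344 × 0.0663 = 2.28 × 10^-3 mol
n(I2) = n(S2O3^2-)/2 = 1.14 × 10^-3 mol
n(H2O2) in the aliquot = 1.14 × 10^-3 mol (1:1 ratio)
[H2O2]_dilute = 1.14 × 10^-3 / 0.0206 = 0.0554 mol/L
[H2O2]_original = 0.0554 × 100.0/24.5 = 0.226 mol/L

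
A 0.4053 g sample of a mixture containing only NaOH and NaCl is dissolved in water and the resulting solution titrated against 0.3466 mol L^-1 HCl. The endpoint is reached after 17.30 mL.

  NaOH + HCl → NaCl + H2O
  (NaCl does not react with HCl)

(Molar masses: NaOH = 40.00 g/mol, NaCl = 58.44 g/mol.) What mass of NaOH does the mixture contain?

n(HCl) = 0.01730 × 0.3466 = 5.996 × 10^-3 mol
Let x = n(NaOH), y = n(NaCl).
Titrant: 1x = 5.996 × 10^-3;  mass: 40.00x + 58.44y = 0.4053
Solving, x = 5.996 × 10^-3 mol, y = 2.831 × 10^-3 mol
mass of NaOH = 5.996 × 10^-3 × 40.00 = 0.2398 g

0.2398 g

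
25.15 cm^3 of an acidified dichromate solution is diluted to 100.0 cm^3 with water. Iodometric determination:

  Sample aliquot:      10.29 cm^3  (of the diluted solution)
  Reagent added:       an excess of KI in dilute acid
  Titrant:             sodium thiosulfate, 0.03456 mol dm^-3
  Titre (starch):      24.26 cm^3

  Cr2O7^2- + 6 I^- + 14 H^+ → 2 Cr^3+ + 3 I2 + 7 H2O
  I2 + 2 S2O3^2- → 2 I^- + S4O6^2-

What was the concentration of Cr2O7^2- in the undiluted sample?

n(S2O3^2-) = 0.02426 × 0.03456 = 8.384 × 10^-4 mol
n(I2) = n(S2O3^2-)/2 = 4.192 × 10^-4 mol
From the 1:3 ratio, n(Cr2O7^2-) in the aliquot = 1/3 × 4.192 × 10^-4 = 1.397 × 10^-4 mol
[Cr2O7^2-]_dilute = 1.397 × 10^-4 / 0.01029 = 0.01358 mol/L
[Cr2O7^2-]_original = 0.01358 × 100.0/25.15 = 0.05400 mol/L

0.05400 mol/L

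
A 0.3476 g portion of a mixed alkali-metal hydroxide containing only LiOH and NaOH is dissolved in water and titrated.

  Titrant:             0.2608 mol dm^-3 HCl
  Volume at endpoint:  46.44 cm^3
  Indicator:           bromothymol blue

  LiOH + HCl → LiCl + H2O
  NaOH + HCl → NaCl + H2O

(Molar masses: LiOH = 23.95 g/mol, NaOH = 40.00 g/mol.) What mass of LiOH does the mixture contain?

n(HCl) = 0.04644 × 0.2608 = 0.01211 mol
Let x = n(LiOH), y = n(NaOH).
Titrant: 1x + 1y = 0.01211;  mass: 23.95x + 40.00y = 0.3476
Solving, x = 8.527 × 10^-3 mol, y = 3.584 × 10^-3 mol
mass of LiOH = 8.527 × 10^-3 × 23.95 = 0.2042 g

0.2042 g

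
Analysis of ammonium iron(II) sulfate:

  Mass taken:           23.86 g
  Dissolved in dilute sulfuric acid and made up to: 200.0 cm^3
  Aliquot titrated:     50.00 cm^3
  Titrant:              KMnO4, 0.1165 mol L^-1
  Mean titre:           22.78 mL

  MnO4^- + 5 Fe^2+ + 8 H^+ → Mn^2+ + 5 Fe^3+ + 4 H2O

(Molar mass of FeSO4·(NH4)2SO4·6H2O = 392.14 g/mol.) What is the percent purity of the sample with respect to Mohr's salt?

n(KMnO4) per titration = 0.02278 × 0.1165 = 2.654 × 10^-3 mol
From the 5:1 ratio, n(FeSO4·(NH4)2SO4·6H2O) in each aliquot = 5/1 × 2.654 × 10^-3 = 0.01327 mol
n(FeSO4·(NH4)2SO4·6H2O) in the whole flask = 0.01327 × 200.0/50.00 = 0.05308 mol
mass of FeSO4·(NH4)2SO4·6H2O = 0.05308 × 392.14 = 20.81 g
% FeSO4·(NH4)2SO4·6H2O = 20.81 / 23.86 × 100 = 87.23 %

87.23 %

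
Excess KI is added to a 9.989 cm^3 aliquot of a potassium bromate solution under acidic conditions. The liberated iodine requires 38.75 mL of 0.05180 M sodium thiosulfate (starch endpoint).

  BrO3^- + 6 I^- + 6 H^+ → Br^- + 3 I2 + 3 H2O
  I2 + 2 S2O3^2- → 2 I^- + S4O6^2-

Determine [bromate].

0.03349 M

n(S2O3^2-) = 0.03875 × 0.05180 = 2.007 × 10^-3 mol
n(I2) = n(S2O3^2-)/2 = 1.004 × 10^-3 mol
From the 1:3 ratio, n(BrO3^-) in the aliquot = 1/3 × 1.004 × 10^-3 = 3.345 × 10^-4 mol
[BrO3^-] = 3.345 × 10^-4 / 0.009989 = 0.03349 mol/L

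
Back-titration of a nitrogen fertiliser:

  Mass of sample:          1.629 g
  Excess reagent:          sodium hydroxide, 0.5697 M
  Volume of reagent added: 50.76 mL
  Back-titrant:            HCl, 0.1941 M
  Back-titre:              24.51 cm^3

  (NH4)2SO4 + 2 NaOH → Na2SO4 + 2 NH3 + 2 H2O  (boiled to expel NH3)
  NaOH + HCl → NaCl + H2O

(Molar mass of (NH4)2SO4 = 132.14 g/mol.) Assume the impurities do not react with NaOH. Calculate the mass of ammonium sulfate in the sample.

1.596 g

n(NaOH) added = 0.05076 × 0.5697 = 0.02892 mol
n(HCl) used in back-titration = 0.02451 × 0.1941 = 4.757 × 10^-3 mol
n(NaOH) left over = 4.757 × 10^-3 mol (1:1 ratio)
n(NaOH) consumed by analyte = 0.02892 − 4.757 × 10^-3 = 0.02416 mol
From the 1:2 ratio, n((NH4)2SO4) = 1/2 × 0.02416 = 0.01208 mol
mass of (NH4)2SO4 = 0.01208 × 132.14 = 1.596 g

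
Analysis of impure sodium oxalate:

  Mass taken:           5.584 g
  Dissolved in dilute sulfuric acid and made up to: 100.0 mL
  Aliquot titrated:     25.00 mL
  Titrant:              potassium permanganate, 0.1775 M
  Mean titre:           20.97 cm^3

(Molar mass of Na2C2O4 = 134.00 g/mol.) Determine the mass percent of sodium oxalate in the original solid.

89.32 %

2 MnO4^- + 5 C2O4^2- + 16 H^+ → 2 Mn^2+ + 10 CO2 + 8 H2O
n(KMnO4) per titration = 0.02097 × 0.1775 = 3.722 × 10^-3 mol
From the 5:2 ratio, n(Na2C2O4) in each aliquot = 5/2 × 3.722 × 10^-3 = 9.305 × 10^-3 mol
n(Na2C2O4) in the whole flask = 9.305 × 10^-3 × 100.0/25.00 = 0.03722 mol
mass of Na2C2O4 = 0.03722 × 134.00 = 4.988 g
% Na2C2O4 = 4.988 / 5.584 × 100 = 89.32 %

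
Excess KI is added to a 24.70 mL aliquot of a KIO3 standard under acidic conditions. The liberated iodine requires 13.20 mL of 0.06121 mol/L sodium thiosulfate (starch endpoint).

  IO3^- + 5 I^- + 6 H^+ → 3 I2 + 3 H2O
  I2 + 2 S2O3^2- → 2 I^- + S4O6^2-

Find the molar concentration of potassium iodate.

n(S2O3^2-) = 0.01320 × 0.06121 = 8.080 × 10^-4 mol
n(I2) = n(S2O3^2-)/2 = 4.040 × 10^-4 mol
From the 1:3 ratio, n(IO3^-) in the aliquot = 1/3 × 4.040 × 10^-4 = 1.347 × 10^-4 mol
[IO3^-] = 1.347 × 10^-4 / 0.02470 = 0.005452 mol/L

0.005452 mol/L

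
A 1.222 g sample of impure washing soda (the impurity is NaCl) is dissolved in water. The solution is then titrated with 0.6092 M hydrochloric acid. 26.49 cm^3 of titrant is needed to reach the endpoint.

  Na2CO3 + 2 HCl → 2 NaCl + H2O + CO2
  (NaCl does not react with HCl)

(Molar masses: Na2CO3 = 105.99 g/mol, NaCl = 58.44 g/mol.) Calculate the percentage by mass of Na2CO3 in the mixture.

n(HCl) = 0.02649 × 0.6092 = 0.01614 mol
Let x = n(Na2CO3), y = n(NaCl).
Titrant: 2x = 0.01614;  mass: 105.99x + 58.44y = 1.222
Solving, x = 8.069 × 10^-3 mol, y = 6.276 × 10^-3 mol
mass of Na2CO3 = 8.069 × 10^-3 × 105.99 = 0.8552 g
% Na2CO3 = 0.8552 / 1.222 × 100 = 69.99 %

69.99 %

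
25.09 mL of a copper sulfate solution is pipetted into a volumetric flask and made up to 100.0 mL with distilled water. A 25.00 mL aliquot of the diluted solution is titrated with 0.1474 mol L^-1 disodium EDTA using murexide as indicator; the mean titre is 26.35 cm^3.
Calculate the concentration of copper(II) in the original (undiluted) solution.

0.6192 mol/L

Cu^2+ + EDTA^4- → [Cu(EDTA)]^2-
n(EDTA) = 0.02635 × 0.1474 = 3.884 × 10^-3 mol
n(Cu2+) in the aliquot = 3.884 × 10^-3 mol (1:1 ratio)
[Cu2+]_dilute = 3.884 × 10^-3 / 0.02500 = 0.1554 mol/L
Dilution factor = 100.0 / 25.09 = 3.986
[Cu2+]_stock = 0.1554 × 3.986 = 0.6192 mol/L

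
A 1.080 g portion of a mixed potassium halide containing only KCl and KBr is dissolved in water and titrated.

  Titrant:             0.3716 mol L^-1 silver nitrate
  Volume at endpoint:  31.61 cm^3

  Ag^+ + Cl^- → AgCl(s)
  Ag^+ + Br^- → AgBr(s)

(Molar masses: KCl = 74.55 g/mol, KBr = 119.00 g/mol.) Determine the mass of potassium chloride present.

n(AgNO3) = 0.03161 × 0.3716 = 0.01175 mol
Let x = n(KCl), y = n(KBr).
Titrant: 1x + 1y = 0.01175;  mass: 74.55x + 119.00y = 1.080
Solving, x = 7.150 × 10^-3 mol, y = 4.597 × 10^-3 mol
mass of KCl = 7.150 × 10^-3 × 74.55 = 0.5330 g

0.5330 g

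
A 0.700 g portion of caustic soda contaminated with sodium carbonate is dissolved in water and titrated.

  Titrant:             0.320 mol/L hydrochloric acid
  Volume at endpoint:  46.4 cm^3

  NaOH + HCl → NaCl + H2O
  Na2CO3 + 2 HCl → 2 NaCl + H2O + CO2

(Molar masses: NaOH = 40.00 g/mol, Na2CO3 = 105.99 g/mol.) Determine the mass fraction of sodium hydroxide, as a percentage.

n(HCl) = 0.0464 × 0.320 = 0.0148 mol
Let x = n(NaOH), y = n(Na2CO3).
Titrant: 1x + 2y = 0.0148;  mass: 40.00x + 105.99y = 0.700
Solving, x = 6.68 × 10^-3 mol, y = 4.08 × 10^-3 mol
mass of NaOH = 6.68 × 10^-3 × 40.00 = 0.267 g
% NaOH = 0.267 / 0.700 × 100 = 38.2 %

38.2 %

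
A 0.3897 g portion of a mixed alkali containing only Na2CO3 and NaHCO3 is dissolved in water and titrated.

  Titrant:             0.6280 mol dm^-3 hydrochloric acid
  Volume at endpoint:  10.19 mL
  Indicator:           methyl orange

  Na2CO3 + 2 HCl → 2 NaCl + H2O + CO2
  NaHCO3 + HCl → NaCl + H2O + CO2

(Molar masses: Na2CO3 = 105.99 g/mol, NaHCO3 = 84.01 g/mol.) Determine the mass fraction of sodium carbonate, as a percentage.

n(HCl) = 0.01019 × 0.6280 = 6.399 × 10^-3 mol
Let x = n(Na2CO3), y = n(NaHCO3).
Titrant: 2x + 1y = 6.399 × 10^-3;  mass: 105.99x + 84.01y = 0.3897
Solving, x = 2.384 × 10^-3 mol, y = 1.630 × 10^-3 mol
mass of Na2CO3 = 2.384 × 10^-3 × 105.99 = 0.2527 g
% Na2CO3 = 0.2527 / 0.3897 × 100 = 64.85 %

64.85 %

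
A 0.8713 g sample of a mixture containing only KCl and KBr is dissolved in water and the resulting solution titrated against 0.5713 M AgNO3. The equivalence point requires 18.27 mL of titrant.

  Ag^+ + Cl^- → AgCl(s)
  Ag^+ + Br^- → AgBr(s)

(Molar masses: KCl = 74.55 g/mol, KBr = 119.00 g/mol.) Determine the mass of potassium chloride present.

0.6219 g

n(AgNO3) = 0.01827 × 0.5713 = 0.01044 mol
Let x = n(KCl), y = n(KBr).
Titrant: 1x + 1y = 0.01044;  mass: 74.55x + 119.00y = 0.8713
Solving, x = 8.342 × 10^-3 mol, y = 2.096 × 10^-3 mol
mass of KCl = 8.342 × 10^-3 × 74.55 = 0.6219 g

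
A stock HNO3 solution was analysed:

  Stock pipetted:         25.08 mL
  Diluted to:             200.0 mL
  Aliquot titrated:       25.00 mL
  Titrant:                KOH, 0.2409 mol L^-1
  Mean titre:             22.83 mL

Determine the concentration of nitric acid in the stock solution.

HNO3 + KOH → KNO3 + H2O
n(KOH) = 0.02283 × 0.2409 = 5.500 × 10^-3 mol
n(HNO3) in the aliquot = 5.500 × 10^-3 mol (1:1 ratio)
[HNO3]_dilute = 5.500 × 10^-3 / 0.02500 = 0.2200 mol/L
Dilution factor = 200.0 / 25.08 = 7.974
[HNO3]_stock = 0.2200 × 7.974 = 1.754 mol/L

1.754 mol/L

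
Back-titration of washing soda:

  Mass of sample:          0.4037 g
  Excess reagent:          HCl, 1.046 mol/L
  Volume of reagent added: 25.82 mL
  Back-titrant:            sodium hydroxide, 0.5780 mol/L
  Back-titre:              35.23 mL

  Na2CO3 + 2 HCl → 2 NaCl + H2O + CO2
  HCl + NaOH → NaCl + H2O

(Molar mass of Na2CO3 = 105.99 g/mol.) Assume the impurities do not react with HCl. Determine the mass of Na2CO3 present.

n(HCl) added = 0.02582 × 1.046 = 0.02701 mol
n(NaOH) used in back-titration = 0.03523 × 0.5780 = 0.02036 mol
n(HCl) left over = 0.02036 mol (1:1 ratio)
n(HCl) consumed by analyte = 0.02701 − 0.02036 = 6.645 × 10^-3 mol
From the 1:2 ratio, n(Na2CO3) = 1/2 × 6.645 × 10^-3 = 3.322 × 10^-3 mol
mass of Na2CO3 = 3.322 × 10^-3 × 105.99 = 0.3521 g

0.3521 g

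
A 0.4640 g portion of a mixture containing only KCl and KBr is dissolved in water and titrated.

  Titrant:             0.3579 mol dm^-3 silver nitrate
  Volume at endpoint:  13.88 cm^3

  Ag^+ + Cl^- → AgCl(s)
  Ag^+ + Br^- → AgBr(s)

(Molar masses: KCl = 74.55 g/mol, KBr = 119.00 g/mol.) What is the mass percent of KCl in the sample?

n(AgNO3) = 0.01388 × 0.3579 = 4.968 × 10^-3 mol
Let x = n(KCl), y = n(KBr).
Titrant: 1x + 1y = 4.968 × 10^-3;  mass: 74.55x + 119.00y = 0.4640
Solving, x = 2.861 × 10^-3 mol, y = 2.107 × 10^-3 mol
mass of KCl = 2.861 × 10^-3 × 74.55 = 0.2133 g
% KCl = 0.2133 / 0.4640 × 100 = 45.96 %

45.96 %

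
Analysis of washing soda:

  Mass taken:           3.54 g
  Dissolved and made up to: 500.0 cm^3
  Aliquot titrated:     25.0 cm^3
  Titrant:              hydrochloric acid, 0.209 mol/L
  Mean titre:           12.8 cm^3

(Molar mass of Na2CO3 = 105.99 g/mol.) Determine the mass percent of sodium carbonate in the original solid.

Na2CO3 + 2 HCl → 2 NaCl + H2O + CO2
n(HCl) per titration = 0.0128 × 0.209 = 2.68 × 10^-3 mol
From the 1:2 ratio, n(Na2CO3) in each aliquot = 1/2 × 2.68 × 10^-3 = 1.34 × 10^-3 mol
n(Na2CO3) in the whole flask = 1.34 × 10^-3 × 500.0/25.0 = 0.0268 mol
mass of Na2CO3 = 0.0268 × 105.99 = 2.84 g
% Na2CO3 = 2.84 / 3.54 × 100 = 80.1 %

80.1 %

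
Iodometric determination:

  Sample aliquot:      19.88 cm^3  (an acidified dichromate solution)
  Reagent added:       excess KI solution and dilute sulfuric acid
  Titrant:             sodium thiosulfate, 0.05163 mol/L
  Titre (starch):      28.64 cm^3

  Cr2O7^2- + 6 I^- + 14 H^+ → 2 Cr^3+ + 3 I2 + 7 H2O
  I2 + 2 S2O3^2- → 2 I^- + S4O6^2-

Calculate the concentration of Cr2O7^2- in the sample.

0.01240 mol/L

n(S2O3^2-) = 0.02864 × 0.05163 = 1.479 × 10^-3 mol
n(I2) = n(S2O3^2-)/2 = 7.393 × 10^-4 mol
From the 1:3 ratio, n(Cr2O7^2-) in the aliquot = 1/3 × 7.393 × 10^-4 = 2.464 × 10^-4 mol
[Cr2O7^2-] = 2.464 × 10^-4 / 0.01988 = 0.01240 mol/L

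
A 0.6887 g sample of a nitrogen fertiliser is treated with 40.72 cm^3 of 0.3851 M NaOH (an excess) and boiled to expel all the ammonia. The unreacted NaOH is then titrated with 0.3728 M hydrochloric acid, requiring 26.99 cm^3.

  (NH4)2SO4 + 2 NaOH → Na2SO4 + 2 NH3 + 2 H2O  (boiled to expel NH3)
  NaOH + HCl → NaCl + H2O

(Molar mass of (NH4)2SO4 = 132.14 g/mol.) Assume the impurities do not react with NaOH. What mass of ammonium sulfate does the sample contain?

n(NaOH) added = 0.04072 × 0.3851 = 0.01568 mol
n(HCl) used in back-titration = 0.02699 × 0.3728 = 0.01006 mol
n(NaOH) left over = 0.01006 mol (1:1 ratio)
n(NaOH) consumed by analyte = 0.01568 − 0.01006 = 5.619 × 10^-3 mol
From the 1:2 ratio, n((NH4)2SO4) = 1/2 × 5.619 × 10^-3 = 2.810 × 10^-3 mol
mass of (NH4)2SO4 = 2.810 × 10^-3 × 132.14 = 0.3713 g

0.3713 g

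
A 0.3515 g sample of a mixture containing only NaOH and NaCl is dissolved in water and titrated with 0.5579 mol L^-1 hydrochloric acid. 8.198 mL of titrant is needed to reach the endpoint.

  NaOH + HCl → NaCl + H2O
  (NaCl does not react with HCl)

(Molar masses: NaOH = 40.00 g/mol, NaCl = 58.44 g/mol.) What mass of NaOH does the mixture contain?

n(HCl) = 0.008198 × 0.5579 = 4.574 × 10^-3 mol
Let x = n(NaOH), y = n(NaCl).
Titrant: 1x = 4.574 × 10^-3;  mass: 40.00x + 58.44y = 0.3515
Solving, x = 4.574 × 10^-3 mol, y = 2.884 × 10^-3 mol
mass of NaOH = 4.574 × 10^-3 × 40.00 = 0.1829 g

0.1829 g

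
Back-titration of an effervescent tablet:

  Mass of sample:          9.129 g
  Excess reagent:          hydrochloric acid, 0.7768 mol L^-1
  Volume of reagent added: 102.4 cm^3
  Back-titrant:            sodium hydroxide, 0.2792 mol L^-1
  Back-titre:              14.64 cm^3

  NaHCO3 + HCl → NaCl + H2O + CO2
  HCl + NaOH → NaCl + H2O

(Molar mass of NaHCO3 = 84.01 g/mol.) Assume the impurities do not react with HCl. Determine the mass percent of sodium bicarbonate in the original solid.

69.44 %

n(HCl) added = 0.1024 × 0.7768 = 0.07954 mol
n(NaOH) used in back-titration = 0.01464 × 0.2792 = 4.087 × 10^-3 mol
n(HCl) left over = 4.087 × 10^-3 mol (1:1 ratio)
n(HCl) consumed by analyte = 0.07954 − 4.087 × 10^-3 = 0.07546 mol
n(NaHCO3) = 0.07546 mol (1:1 ratio)
mass of NaHCO3 = 0.07546 × 84.01 = 6.339 g
% NaHCO3 = 6.339 / 9.129 × 100 = 69.44 %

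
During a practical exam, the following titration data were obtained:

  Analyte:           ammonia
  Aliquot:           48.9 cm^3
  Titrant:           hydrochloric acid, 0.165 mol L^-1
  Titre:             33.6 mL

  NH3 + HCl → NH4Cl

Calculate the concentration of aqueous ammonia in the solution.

0.113 mol/L

n(HCl) = 0.0336 L × 0.165 mol/L = 5.54 × 10^-3 mol
n(NH3) = 5.54 × 10^-3 mol (1:1 mole ratio)
[NH3] = 5.54 × 10^-3 mol / 0.0489 L = 0.113 mol/L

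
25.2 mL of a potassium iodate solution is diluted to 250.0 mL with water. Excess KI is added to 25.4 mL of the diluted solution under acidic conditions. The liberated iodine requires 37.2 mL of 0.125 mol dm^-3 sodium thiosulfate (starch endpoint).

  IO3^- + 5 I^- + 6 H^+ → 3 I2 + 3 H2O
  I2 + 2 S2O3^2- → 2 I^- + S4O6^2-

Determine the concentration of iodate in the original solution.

0.303 mol/L

n(S2O3^2-) = 0.0372 × 0.125 = 4.65 × 10^-3 mol
n(I2) = n(S2O3^2-)/2 = 2.33 × 10^-3 mol
From the 1:3 ratio, n(IO3^-) in the aliquot = 1/3 × 2.33 × 10^-3 = 7.75 × 10^-4 mol
[IO3^-]_dilute = 7.75 × 10^-4 / 0.0254 = 0.0305 mol/L
[IO3^-]_original = 0.0305 × 250.0/25.2 = 0.303 mol/L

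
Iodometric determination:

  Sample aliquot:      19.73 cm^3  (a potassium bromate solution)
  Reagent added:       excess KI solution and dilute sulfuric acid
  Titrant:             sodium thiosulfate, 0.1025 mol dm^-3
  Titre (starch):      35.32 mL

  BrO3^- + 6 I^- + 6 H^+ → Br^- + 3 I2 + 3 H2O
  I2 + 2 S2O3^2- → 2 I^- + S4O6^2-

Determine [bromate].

0.03058 mol/L

n(S2O3^2-) = 0.03532 × 0.1025 = 3.620 × 10^-3 mol
n(I2) = n(S2O3^2-)/2 = 1.810 × 10^-3 mol
From the 1:3 ratio, n(BrO3^-) in the aliquot = 1/3 × 1.810 × 10^-3 = 6.034 × 10^-4 mol
[BrO3^-] = 6.034 × 10^-4 / 0.01973 = 0.03058 mol/L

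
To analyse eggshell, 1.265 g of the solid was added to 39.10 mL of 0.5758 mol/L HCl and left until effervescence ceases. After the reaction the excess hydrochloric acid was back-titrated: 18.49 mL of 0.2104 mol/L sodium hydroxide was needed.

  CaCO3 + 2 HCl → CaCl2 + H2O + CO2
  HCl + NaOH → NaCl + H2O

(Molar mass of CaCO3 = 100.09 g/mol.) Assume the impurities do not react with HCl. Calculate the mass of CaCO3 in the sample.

n(HCl) added = 0.03910 × 0.5758 = 0.02251 mol
n(NaOH) used in back-titration = 0.01849 × 0.2104 = 3.890 × 10^-3 mol
n(HCl) left over = 3.890 × 10^-3 mol (1:1 ratio)
n(HCl) consumed by analyte = 0.02251 − 3.890 × 10^-3 = 0.01862 mol
From the 1:2 ratio, n(CaCO3) = 1/2 × 0.01862 = 9.312 × 10^-3 mol
mass of CaCO3 = 9.312 × 10^-3 × 100.09 = 0.9320 g

0.9320 g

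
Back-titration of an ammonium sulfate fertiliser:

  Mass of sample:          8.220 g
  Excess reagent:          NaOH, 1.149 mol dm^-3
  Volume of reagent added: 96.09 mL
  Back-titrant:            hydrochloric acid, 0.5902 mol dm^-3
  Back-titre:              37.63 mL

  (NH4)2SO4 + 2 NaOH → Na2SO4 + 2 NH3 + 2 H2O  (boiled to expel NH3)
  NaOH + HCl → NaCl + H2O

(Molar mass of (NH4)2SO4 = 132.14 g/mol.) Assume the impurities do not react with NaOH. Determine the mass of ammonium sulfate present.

n(NaOH) added = 0.09609 × 1.149 = 0.1104 mol
n(HCl) used in back-titration = 0.03763 × 0.5902 = 0.02221 mol
n(NaOH) left over = 0.02221 mol (1:1 ratio)
n(NaOH) consumed by analyte = 0.1104 − 0.02221 = 0.08820 mol
From the 1:2 ratio, n((NH4)2SO4) = 1/2 × 0.08820 = 0.04410 mol
mass of (NH4)2SO4 = 0.04410 × 132.14 = 5.827 g

5.827 g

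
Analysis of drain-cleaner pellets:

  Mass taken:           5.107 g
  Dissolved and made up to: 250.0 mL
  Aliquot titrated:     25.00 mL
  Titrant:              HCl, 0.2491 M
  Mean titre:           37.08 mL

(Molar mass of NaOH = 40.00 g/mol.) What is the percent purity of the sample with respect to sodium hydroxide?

NaOH + HCl → NaCl + H2O
n(HCl) per titration = 0.03708 × 0.2491 = 9.237 × 10^-3 mol
n(NaOH) in each aliquot = 9.237 × 10^-3 mol (1:1 ratio)
n(NaOH) in the whole flask = 9.237 × 10^-3 × 250.0/25.00 = 0.09237 mol
mass of NaOH = 0.09237 × 40.00 = 3.695 g
% NaOH = 3.695 / 5.107 × 100 = 72.34 %

72.34 %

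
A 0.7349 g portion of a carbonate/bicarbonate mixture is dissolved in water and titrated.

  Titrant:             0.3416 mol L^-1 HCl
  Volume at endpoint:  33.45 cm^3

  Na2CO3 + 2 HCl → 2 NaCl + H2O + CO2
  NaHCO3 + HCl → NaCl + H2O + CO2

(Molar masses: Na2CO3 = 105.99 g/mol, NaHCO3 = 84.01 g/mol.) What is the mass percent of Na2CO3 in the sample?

n(HCl) = 0.03345 × 0.3416 = 0.01143 mol
Let x = n(Na2CO3), y = n(NaHCO3).
Titrant: 2x + 1y = 0.01143;  mass: 105.99x + 84.01y = 0.7349
Solving, x = 3.628 × 10^-3 mol, y = 4.171 × 10^-3 mol
mass of Na2CO3 = 3.628 × 10^-3 × 105.99 = 0.3845 g
% Na2CO3 = 0.3845 / 0.7349 × 100 = 52.32 %

52.32 %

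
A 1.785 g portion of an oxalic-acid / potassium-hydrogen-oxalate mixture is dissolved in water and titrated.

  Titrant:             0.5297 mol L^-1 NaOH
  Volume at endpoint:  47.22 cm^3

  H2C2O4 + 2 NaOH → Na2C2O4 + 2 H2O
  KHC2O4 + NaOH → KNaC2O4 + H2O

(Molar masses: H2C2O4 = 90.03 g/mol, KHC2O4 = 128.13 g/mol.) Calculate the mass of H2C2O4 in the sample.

n(NaOH) = 0.04722 × 0.5297 = 0.02501 mol
Let x = n(H2C2O4), y = n(KHC2O4).
Titrant: 2x + 1y = 0.02501;  mass: 90.03x + 128.13y = 1.785
Solving, x = 8.541 × 10^-3 mol, y = 7.930 × 10^-3 mol
mass of H2C2O4 = 8.541 × 10^-3 × 90.03 = 0.7690 g

0.7690 g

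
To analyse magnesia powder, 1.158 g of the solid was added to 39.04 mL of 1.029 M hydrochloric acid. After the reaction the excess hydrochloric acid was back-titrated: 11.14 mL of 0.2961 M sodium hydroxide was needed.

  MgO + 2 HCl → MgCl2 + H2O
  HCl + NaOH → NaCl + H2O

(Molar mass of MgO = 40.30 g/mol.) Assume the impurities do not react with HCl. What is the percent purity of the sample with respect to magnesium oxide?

64.16 %

n(HCl) added = 0.03904 × 1.029 = 0.04017 mol
n(NaOH) used in back-titration = 0.01114 × 0.2961 = 3.299 × 10^-3 mol
n(HCl) left over = 3.299 × 10^-3 mol (1:1 ratio)
n(HCl) consumed by analyte = 0.04017 − 3.299 × 10^-3 = 0.03687 mol
From the 1:2 ratio, n(MgO) = 1/2 × 0.03687 = 0.01844 mol
mass of MgO = 0.01844 × 40.30 = 0.7430 g
% MgO = 0.7430 / 1.158 × 100 = 64.16 %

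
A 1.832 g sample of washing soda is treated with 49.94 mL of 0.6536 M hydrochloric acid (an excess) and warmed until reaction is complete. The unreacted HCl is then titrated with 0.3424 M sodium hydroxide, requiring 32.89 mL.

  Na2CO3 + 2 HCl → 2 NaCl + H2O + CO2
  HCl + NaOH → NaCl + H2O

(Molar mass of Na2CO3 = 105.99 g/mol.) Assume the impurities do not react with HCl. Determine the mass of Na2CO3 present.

1.133 g

n(HCl) added = 0.04994 × 0.6536 = 0.03264 mol
n(NaOH) used in back-titration = 0.03289 × 0.3424 = 0.01126 mol
n(HCl) left over = 0.01126 mol (1:1 ratio)
n(HCl) consumed by analyte = 0.03264 − 0.01126 = 0.02138 mol
From the 1:2 ratio, n(Na2CO3) = 1/2 × 0.02138 = 0.01069 mol
mass of Na2CO3 = 0.01069 × 105.99 = 1.133 g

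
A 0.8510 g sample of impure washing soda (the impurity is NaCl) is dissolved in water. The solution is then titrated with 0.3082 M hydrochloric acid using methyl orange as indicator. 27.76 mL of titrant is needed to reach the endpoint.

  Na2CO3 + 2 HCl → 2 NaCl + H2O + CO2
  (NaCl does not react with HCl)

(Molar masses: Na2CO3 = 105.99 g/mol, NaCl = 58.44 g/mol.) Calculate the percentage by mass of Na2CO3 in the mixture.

n(HCl) = 0.02776 × 0.3082 = 8.556 × 10^-3 mol
Let x = n(Na2CO3), y = n(NaCl).
Titrant: 2x = 8.556 × 10^-3;  mass: 105.99x + 58.44y = 0.8510
Solving, x = 4.278 × 10^-3 mol, y = 6.803 × 10^-3 mol
mass of Na2CO3 = 4.278 × 10^-3 × 105.99 = 0.4534 g
% Na2CO3 = 0.4534 / 0.8510 × 100 = 53.28 %

53.28 %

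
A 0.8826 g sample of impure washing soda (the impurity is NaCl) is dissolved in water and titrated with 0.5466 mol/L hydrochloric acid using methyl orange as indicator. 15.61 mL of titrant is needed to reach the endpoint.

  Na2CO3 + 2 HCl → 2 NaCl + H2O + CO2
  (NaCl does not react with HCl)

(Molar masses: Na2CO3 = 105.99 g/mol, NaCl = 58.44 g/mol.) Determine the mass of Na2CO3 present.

n(HCl) = 0.01561 × 0.5466 = 8.532 × 10^-3 mol
Let x = n(Na2CO3), y = n(NaCl).
Titrant: 2x = 8.532 × 10^-3;  mass: 105.99x + 58.44y = 0.8826
Solving, x = 4.266 × 10^-3 mol, y = 7.365 × 10^-3 mol
mass of Na2CO3 = 4.266 × 10^-3 × 105.99 = 0.4522 g

0.4522 g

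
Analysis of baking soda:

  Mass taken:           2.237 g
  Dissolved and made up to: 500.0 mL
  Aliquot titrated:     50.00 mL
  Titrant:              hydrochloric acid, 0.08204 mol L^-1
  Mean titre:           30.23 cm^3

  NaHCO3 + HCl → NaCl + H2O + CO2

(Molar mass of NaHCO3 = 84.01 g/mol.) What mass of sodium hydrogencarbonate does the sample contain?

2.084 g

n(HCl) per titration = 0.03023 × 0.08204 = 2.480 × 10^-3 mol
n(NaHCO3) in each aliquot = 2.480 × 10^-3 mol (1:1 ratio)
n(NaHCO3) in the whole flask = 2.480 × 10^-3 × 500.0/50.00 = 0.02480 mol
mass of NaHCO3 = 0.02480 × 84.01 = 2.084 g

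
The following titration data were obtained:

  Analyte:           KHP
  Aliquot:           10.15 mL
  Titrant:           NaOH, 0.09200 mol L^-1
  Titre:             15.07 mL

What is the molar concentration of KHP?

0.1366 mol/L

KHC8H4O4 + NaOH → KNaC8H4O4 + H2O
n(NaOH) = 0.01507 L × 0.09200 mol/L = 1.386 × 10^-3 mol
n(KHC8H4O4) = 1.386 × 10^-3 mol (1:1 mole ratio)
[KHC8H4O4] = 1.386 × 10^-3 mol / 0.01015 L = 0.1366 mol/L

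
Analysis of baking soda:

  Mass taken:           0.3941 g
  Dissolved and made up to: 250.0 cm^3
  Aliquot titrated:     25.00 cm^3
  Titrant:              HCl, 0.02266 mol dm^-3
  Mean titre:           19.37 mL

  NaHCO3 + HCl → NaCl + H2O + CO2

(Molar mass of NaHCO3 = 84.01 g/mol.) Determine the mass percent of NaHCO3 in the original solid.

93.57 %

n(HCl) per titration = 0.01937 × 0.02266 = 4.389 × 10^-4 mol
n(NaHCO3) in each aliquot = 4.389 × 10^-4 mol (1:1 ratio)
n(NaHCO3) in the whole flask = 4.389 × 10^-4 × 250.0/25.00 = 4.389 × 10^-3 mol
mass of NaHCO3 = 4.389 × 10^-3 × 84.01 = 0.3687 g
% NaHCO3 = 0.3687 / 0.3941 × 100 = 93.57 %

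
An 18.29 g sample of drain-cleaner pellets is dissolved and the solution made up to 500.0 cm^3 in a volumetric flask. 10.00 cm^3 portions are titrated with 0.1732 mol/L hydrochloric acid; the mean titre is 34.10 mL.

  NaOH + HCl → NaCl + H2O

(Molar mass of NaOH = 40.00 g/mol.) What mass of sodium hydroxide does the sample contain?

11.81 g

n(HCl) per titration = 0.03410 × 0.1732 = 5.906 × 10^-3 mol
n(NaOH) in each aliquot = 5.906 × 10^-3 mol (1:1 ratio)
n(NaOH) in the whole flask = 5.906 × 10^-3 × 500.0/10.00 = 0.2953 mol
mass of NaOH = 0.2953 × 40.00 = 11.81 g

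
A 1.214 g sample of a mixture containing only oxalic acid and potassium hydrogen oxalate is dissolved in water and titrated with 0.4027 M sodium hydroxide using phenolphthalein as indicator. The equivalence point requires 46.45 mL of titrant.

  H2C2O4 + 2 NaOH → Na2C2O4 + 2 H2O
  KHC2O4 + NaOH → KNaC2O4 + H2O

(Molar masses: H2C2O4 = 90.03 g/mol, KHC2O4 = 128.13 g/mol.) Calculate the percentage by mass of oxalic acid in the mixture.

n(NaOH) = 0.04645 × 0.4027 = 0.01871 mol
Let x = n(H2C2O4), y = n(KHC2O4).
Titrant: 2x + 1y = 0.01871;  mass: 90.03x + 128.13y = 1.214
Solving, x = 7.115 × 10^-3 mol, y = 4.475 × 10^-3 mol
mass of H2C2O4 = 7.115 × 10^-3 × 90.03 = 0.6406 g
% H2C2O4 = 0.6406 / 1.214 × 100 = 52.76 %

52.76 %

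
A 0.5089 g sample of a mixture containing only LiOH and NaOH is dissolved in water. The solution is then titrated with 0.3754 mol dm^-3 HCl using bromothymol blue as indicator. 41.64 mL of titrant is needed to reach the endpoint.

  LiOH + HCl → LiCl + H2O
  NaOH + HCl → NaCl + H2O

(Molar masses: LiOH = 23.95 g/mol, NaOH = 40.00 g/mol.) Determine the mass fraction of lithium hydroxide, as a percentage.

n(HCl) = 0.04164 × 0.3754 = 0.01563 mol
Let x = n(LiOH), y = n(NaOH).
Titrant: 1x + 1y = 0.01563;  mass: 23.95x + 40.00y = 0.5089
Solving, x = 7.250 × 10^-3 mol, y = 8.381 × 10^-3 mol
mass of LiOH = 7.250 × 10^-3 × 23.95 = 0.1736 g
% LiOH = 0.1736 / 0.5089 × 100 = 34.12 %

34.12 %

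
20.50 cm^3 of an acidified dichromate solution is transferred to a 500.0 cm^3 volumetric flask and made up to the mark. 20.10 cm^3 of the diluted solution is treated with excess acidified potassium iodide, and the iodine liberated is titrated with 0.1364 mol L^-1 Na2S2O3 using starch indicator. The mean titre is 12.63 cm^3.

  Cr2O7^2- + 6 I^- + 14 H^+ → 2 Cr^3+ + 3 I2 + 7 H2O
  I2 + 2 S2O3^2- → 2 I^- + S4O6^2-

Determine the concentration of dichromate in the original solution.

n(S2O3^2-) = 0.01263 × 0.1364 = 1.723 × 10^-3 mol
n(I2) = n(S2O3^2-)/2 = 8.614 × 10^-4 mol
From the 1:3 ratio, n(Cr2O7^2-) in the aliquot = 1/3 × 8.614 × 10^-4 = 2.871 × 10^-4 mol
[Cr2O7^2-]_dilute = 2.871 × 10^-4 / 0.02010 = 0.01428 mol/L
[Cr2O7^2-]_original = 0.01428 × 500.0/20.50 = 0.3484 mol/L

0.3484 mol/L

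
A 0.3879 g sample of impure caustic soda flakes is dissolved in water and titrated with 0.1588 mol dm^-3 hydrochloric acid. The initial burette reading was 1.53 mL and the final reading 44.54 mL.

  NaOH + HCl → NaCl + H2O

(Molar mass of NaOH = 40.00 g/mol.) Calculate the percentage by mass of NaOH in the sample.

n(HCl) = 0.04301 L × 0.1588 mol/L = 6.830 × 10^-3 mol
n(NaOH) = 6.830 × 10^-3 mol (1:1 ratio)
mass of NaOH = 6.830 × 10^-3 × 40.00 g/mol = 0.2732 g
% NaOH = 0.2732 / 0.3879 × 100 = 70.43 %

70.43 %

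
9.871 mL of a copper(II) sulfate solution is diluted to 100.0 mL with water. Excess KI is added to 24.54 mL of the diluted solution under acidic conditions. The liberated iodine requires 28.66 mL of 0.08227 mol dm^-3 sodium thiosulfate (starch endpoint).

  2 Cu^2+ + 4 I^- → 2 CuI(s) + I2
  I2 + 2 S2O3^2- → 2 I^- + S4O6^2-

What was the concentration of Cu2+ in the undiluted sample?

n(S2O3^2-) = 0.02866 × 0.08227 = 2.358 × 10^-3 mol
n(I2) = n(S2O3^2-)/2 = 1.179 × 10^-3 mol
From the 2:1 ratio, n(Cu2+) in the aliquot = 2/1 × 1.179 × 10^-3 = 2.358 × 10^-3 mol
[Cu2+]_dilute = 2.358 × 10^-3 / 0.02454 = 0.09608 mol/L
[Cu2+]_original = 0.09608 × 100.0/9.871 = 0.9734 mol/L

0.9734 mol/L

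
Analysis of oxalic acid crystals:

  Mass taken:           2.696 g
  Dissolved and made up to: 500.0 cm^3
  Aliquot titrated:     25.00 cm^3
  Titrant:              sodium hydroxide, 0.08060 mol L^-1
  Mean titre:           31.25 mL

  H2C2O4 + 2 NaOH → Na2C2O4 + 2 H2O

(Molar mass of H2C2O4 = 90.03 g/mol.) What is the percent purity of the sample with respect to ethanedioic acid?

n(NaOH) per titration = 0.03125 × 0.08060 = 2.519 × 10^-3 mol
From the 1:2 ratio, n(H2C2O4) in each aliquot = 1/2 × 2.519 × 10^-3 = 1.259 × 10^-3 mol
n(H2C2O4) in the whole flask = 1.259 × 10^-3 × 500.0/25.00 = 0.02519 mol
mass of H2C2O4 = 0.02519 × 90.03 = 2.268 g
% H2C2O4 = 2.268 / 2.696 × 100 = 84.11 %

84.11 %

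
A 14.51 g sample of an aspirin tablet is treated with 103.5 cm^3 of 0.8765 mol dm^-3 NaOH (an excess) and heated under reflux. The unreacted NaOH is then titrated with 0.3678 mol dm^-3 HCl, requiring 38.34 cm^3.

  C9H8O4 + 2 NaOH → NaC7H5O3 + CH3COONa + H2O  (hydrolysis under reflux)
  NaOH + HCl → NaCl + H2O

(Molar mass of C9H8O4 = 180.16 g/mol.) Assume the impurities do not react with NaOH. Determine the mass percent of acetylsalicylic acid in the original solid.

n(NaOH) added = 0.1035 × 0.8765 = 0.09072 mol
n(HCl) used in back-titration = 0.03834 × 0.3678 = 0.01410 mol
n(NaOH) left over = 0.01410 mol (1:1 ratio)
n(NaOH) consumed by analyte = 0.09072 − 0.01410 = 0.07662 mol
From the 1:2 ratio, n(C9H8O4) = 1/2 × 0.07662 = 0.03831 mol
mass of C9H8O4 = 0.03831 × 180.16 = 6.902 g
% C9H8O4 = 6.902 / 14.51 × 100 = 47.56 %

47.56 %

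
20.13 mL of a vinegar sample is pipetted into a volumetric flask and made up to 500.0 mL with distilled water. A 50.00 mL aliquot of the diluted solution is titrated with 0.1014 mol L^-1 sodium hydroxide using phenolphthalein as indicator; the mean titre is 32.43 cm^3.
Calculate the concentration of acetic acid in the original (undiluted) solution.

CH3COOH + NaOH → CH3COONa + H2O
n(NaOH) = 0.03243 × 0.1014 = 3.288 × 10^-3 mol
n(CH3COOH) in the aliquot = 3.288 × 10^-3 mol (1:1 ratio)
[CH3COOH]_dilute = 3.288 × 10^-3 / 0.05000 = 0.06577 mol/L
Dilution factor = 500.0 / 20.13 = 24.84
[CH3COOH]_stock = 0.06577 × 24.84 = 1.634 mol/L

1.634 mol/L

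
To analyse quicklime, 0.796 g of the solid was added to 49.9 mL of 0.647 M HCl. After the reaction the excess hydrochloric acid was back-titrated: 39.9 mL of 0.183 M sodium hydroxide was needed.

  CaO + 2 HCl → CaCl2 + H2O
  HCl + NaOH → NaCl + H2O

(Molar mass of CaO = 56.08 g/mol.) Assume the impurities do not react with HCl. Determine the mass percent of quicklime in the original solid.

n(HCl) added = 0.0499 × 0.647 = 0.0323 mol
n(NaOH) used in back-titration = 0.0399 × 0.183 = 7.30 × 10^-3 mol
n(HCl) left over = 7.30 × 10^-3 mol (1:1 ratio)
n(HCl) consumed by analyte = 0.0323 − 7.30 × 10^-3 = 0.0250 mol
From the 1:2 ratio, n(CaO) = 1/2 × 0.0250 = 0.0125 mol
mass of CaO = 0.0125 × 56.08 = 0.701 g
% CaO = 0.701 / 0.796 × 100 = 88.0 %

88.0 %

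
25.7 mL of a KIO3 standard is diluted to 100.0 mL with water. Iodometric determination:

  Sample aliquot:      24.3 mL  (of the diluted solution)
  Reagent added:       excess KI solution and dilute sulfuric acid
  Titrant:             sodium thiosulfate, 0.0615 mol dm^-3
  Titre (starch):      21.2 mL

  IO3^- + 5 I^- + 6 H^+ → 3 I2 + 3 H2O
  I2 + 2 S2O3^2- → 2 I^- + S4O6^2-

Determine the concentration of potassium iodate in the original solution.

n(S2O3^2-) = 0.0212 × 0.0615 = 1.30 × 10^-3 mol
n(I2) = n(S2O3^2-)/2 = 6.52 × 10^-4 mol
From the 1:3 ratio, n(IO3^-) in the aliquot = 1/3 × 6.52 × 10^-4 = 2.17 × 10^-4 mol
[IO3^-]_dilute = 2.17 × 10^-4 / 0.0243 = 0.00894 mol/L
[IO3^-]_original = 0.00894 × 100.0/25.7 = 0.0348 mol/L

0.0348 mol/L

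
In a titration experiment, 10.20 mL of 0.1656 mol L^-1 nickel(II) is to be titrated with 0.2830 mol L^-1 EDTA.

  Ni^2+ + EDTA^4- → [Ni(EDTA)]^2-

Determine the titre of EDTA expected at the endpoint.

n(Ni2+) = 0.01020 L × 0.1656 mol/L = 1.689 × 10^-3 mol
n(EDTA) = 1.689 × 10^-3 mol (1:1 stoichiometry)
V(EDTA) = 1.689 × 10^-3 mol / 0.2830 mol/L = 0.005969 L = 5.969 mL

5.969 mL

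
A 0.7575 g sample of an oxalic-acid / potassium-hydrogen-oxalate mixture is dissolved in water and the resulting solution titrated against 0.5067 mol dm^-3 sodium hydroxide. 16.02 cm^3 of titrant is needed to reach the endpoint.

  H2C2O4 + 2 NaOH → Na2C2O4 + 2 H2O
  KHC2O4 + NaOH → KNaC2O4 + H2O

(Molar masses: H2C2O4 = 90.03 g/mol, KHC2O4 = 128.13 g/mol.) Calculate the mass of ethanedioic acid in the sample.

n(NaOH) = 0.01602 × 0.5067 = 8.117 × 10^-3 mol
Let x = n(H2C2O4), y = n(KHC2O4).
Titrant: 2x + 1y = 8.117 × 10^-3;  mass: 90.03x + 128.13y = 0.7575
Solving, x = 1.700 × 10^-3 mol, y = 4.718 × 10^-3 mol
mass of H2C2O4 = 1.700 × 10^-3 × 90.03 = 0.1530 g

0.1530 g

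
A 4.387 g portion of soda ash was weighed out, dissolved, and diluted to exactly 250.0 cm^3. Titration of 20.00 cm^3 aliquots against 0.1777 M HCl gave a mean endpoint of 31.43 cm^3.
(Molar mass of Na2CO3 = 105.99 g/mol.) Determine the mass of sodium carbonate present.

3.700 g

Na2CO3 + 2 HCl → 2 NaCl + H2O + CO2
n(HCl) per titration = 0.03143 × 0.1777 = 5.585 × 10^-3 mol
From the 1:2 ratio, n(Na2CO3) in each aliquot = 1/2 × 5.585 × 10^-3 = 2.793 × 10^-3 mol
n(Na2CO3) in the whole flask = 2.793 × 10^-3 × 250.0/20.00 = 0.03491 mol
mass of Na2CO3 = 0.03491 × 105.99 = 3.700 g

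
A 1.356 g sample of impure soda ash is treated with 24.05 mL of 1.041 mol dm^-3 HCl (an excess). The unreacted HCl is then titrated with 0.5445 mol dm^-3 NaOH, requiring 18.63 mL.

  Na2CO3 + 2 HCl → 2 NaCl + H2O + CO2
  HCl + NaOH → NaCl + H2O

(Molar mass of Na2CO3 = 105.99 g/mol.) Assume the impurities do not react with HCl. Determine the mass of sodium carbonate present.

0.7892 g

n(HCl) added = 0.02405 × 1.041 = 0.02504 mol
n(NaOH) used in back-titration = 0.01863 × 0.5445 = 0.01014 mol
n(HCl) left over = 0.01014 mol (1:1 ratio)
n(HCl) consumed by analyte = 0.02504 − 0.01014 = 0.01489 mol
From the 1:2 ratio, n(Na2CO3) = 1/2 × 0.01489 = 7.446 × 10^-3 mol
mass of Na2CO3 = 7.446 × 10^-3 × 105.99 = 0.7892 g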